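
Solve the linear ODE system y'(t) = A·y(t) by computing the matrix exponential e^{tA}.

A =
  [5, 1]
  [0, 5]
e^{tA} =
  [exp(5*t), t*exp(5*t)]
  [0, exp(5*t)]

Strategy: write A = P · J · P⁻¹ where J is a Jordan canonical form, so e^{tA} = P · e^{tJ} · P⁻¹, and e^{tJ} can be computed block-by-block.

A has Jordan form
J =
  [5, 1]
  [0, 5]
(up to reordering of blocks).

Per-block formulas:
  For a 2×2 Jordan block J_2(5): exp(t · J_2(5)) = e^(5t)·(I + t·N), where N is the 2×2 nilpotent shift.

After assembling e^{tJ} and conjugating by P, we get:

e^{tA} =
  [exp(5*t), t*exp(5*t)]
  [0, exp(5*t)]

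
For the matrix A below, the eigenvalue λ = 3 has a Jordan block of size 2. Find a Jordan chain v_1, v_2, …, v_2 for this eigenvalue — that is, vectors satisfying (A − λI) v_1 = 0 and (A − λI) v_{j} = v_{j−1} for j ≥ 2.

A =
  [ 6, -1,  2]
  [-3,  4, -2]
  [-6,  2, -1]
A Jordan chain for λ = 3 of length 2:
v_1 = (3, -3, -6)ᵀ
v_2 = (1, 0, 0)ᵀ

Let N = A − (3)·I. We want v_2 with N^2 v_2 = 0 but N^1 v_2 ≠ 0; then v_{j-1} := N · v_j for j = 2, …, 2.

Pick v_2 = (1, 0, 0)ᵀ.
Then v_1 = N · v_2 = (3, -3, -6)ᵀ.

Sanity check: (A − (3)·I) v_1 = (0, 0, 0)ᵀ = 0. ✓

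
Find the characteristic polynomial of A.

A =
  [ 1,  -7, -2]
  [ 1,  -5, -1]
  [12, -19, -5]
x^3 + 9*x^2 + 27*x + 27

Expanding det(x·I − A) (e.g. by cofactor expansion or by noting that A is similar to its Jordan form J, which has the same characteristic polynomial as A) gives
  χ_A(x) = x^3 + 9*x^2 + 27*x + 27
which factors as (x + 3)^3. The eigenvalues (with algebraic multiplicities) are λ = -3 with multiplicity 3.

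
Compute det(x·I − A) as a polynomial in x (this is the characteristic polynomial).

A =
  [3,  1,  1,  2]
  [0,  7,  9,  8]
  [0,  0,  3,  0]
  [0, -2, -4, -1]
x^4 - 12*x^3 + 54*x^2 - 108*x + 81

Expanding det(x·I − A) (e.g. by cofactor expansion or by noting that A is similar to its Jordan form J, which has the same characteristic polynomial as A) gives
  χ_A(x) = x^4 - 12*x^3 + 54*x^2 - 108*x + 81
which factors as (x - 3)^4. The eigenvalues (with algebraic multiplicities) are λ = 3 with multiplicity 4.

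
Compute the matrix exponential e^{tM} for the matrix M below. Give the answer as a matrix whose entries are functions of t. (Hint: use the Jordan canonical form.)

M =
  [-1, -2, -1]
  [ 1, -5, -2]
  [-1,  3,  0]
e^{tM} =
  [t*exp(-2*t) + exp(-2*t), t^2*exp(-2*t)/2 - 2*t*exp(-2*t), t^2*exp(-2*t)/2 - t*exp(-2*t)]
  [t*exp(-2*t), t^2*exp(-2*t)/2 - 3*t*exp(-2*t) + exp(-2*t), t^2*exp(-2*t)/2 - 2*t*exp(-2*t)]
  [-t*exp(-2*t), -t^2*exp(-2*t)/2 + 3*t*exp(-2*t), -t^2*exp(-2*t)/2 + 2*t*exp(-2*t) + exp(-2*t)]

Strategy: write M = P · J · P⁻¹ where J is a Jordan canonical form, so e^{tM} = P · e^{tJ} · P⁻¹, and e^{tJ} can be computed block-by-block.

M has Jordan form
J =
  [-2,  1,  0]
  [ 0, -2,  1]
  [ 0,  0, -2]
(up to reordering of blocks).

Per-block formulas:
  For a 3×3 Jordan block J_3(-2): exp(t · J_3(-2)) = e^(-2t)·(I + t·N + (t^2/2)·N^2), where N is the 3×3 nilpotent shift.

After assembling e^{tJ} and conjugating by P, we get:

e^{tM} =
  [t*exp(-2*t) + exp(-2*t), t^2*exp(-2*t)/2 - 2*t*exp(-2*t), t^2*exp(-2*t)/2 - t*exp(-2*t)]
  [t*exp(-2*t), t^2*exp(-2*t)/2 - 3*t*exp(-2*t) + exp(-2*t), t^2*exp(-2*t)/2 - 2*t*exp(-2*t)]
  [-t*exp(-2*t), -t^2*exp(-2*t)/2 + 3*t*exp(-2*t), -t^2*exp(-2*t)/2 + 2*t*exp(-2*t) + exp(-2*t)]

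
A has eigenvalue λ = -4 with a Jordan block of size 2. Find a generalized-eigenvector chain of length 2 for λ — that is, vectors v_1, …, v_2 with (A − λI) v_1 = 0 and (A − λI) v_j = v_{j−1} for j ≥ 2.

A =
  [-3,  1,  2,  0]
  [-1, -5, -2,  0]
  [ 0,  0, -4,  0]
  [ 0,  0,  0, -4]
A Jordan chain for λ = -4 of length 2:
v_1 = (1, -1, 0, 0)ᵀ
v_2 = (1, 0, 0, 0)ᵀ

Let N = A − (-4)·I. We want v_2 with N^2 v_2 = 0 but N^1 v_2 ≠ 0; then v_{j-1} := N · v_j for j = 2, …, 2.

Pick v_2 = (1, 0, 0, 0)ᵀ.
Then v_1 = N · v_2 = (1, -1, 0, 0)ᵀ.

Sanity check: (A − (-4)·I) v_1 = (0, 0, 0, 0)ᵀ = 0. ✓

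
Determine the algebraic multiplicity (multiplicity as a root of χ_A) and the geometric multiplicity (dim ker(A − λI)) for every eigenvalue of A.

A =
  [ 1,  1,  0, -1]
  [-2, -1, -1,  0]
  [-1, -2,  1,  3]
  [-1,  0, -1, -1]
λ = 0: alg = 4, geom = 2

Step 1 — factor the characteristic polynomial to read off the algebraic multiplicities:
  χ_A(x) = x^4

Step 2 — compute geometric multiplicities via the rank-nullity identity g(λ) = n − rank(A − λI):
  rank(A − (0)·I) = 2, so dim ker(A − (0)·I) = n − 2 = 2

Summary:
  λ = 0: algebraic multiplicity = 4, geometric multiplicity = 2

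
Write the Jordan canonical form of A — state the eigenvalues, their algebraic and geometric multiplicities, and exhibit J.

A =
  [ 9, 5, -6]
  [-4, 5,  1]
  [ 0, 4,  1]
J_3(5)

The characteristic polynomial is
  det(x·I − A) = x^3 - 15*x^2 + 75*x - 125 = (x - 5)^3

Eigenvalues and multiplicities (the geometric multiplicity of λ is n − rank(A − λI), which equals the number of Jordan blocks for λ):
  λ = 5: algebraic multiplicity = 3, geometric multiplicity = 1

Determining the block sizes for each eigenvalue:
  λ = 5: one block (gm = 1), so the single block has size am = 3 → block sizes [3]

Assembling the blocks gives a Jordan form
J =
  [5, 1, 0]
  [0, 5, 1]
  [0, 0, 5]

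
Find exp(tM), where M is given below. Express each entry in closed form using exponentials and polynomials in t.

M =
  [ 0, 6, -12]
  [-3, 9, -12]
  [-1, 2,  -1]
e^{tM} =
  [-2*exp(3*t) + 3*exp(2*t), 6*exp(3*t) - 6*exp(2*t), -12*exp(3*t) + 12*exp(2*t)]
  [-3*exp(3*t) + 3*exp(2*t), 7*exp(3*t) - 6*exp(2*t), -12*exp(3*t) + 12*exp(2*t)]
  [-exp(3*t) + exp(2*t), 2*exp(3*t) - 2*exp(2*t), -3*exp(3*t) + 4*exp(2*t)]

Strategy: write M = P · J · P⁻¹ where J is a Jordan canonical form, so e^{tM} = P · e^{tJ} · P⁻¹, and e^{tJ} can be computed block-by-block.

M has Jordan form
J =
  [2, 0, 0]
  [0, 3, 0]
  [0, 0, 3]
(up to reordering of blocks).

Per-block formulas:
  For a 1×1 block at λ = 2: exp(t · [2]) = [e^(2t)].
  For a 1×1 block at λ = 3: exp(t · [3]) = [e^(3t)].

After assembling e^{tJ} and conjugating by P, we get:

e^{tM} =
  [-2*exp(3*t) + 3*exp(2*t), 6*exp(3*t) - 6*exp(2*t), -12*exp(3*t) + 12*exp(2*t)]
  [-3*exp(3*t) + 3*exp(2*t), 7*exp(3*t) - 6*exp(2*t), -12*exp(3*t) + 12*exp(2*t)]
  [-exp(3*t) + exp(2*t), 2*exp(3*t) - 2*exp(2*t), -3*exp(3*t) + 4*exp(2*t)]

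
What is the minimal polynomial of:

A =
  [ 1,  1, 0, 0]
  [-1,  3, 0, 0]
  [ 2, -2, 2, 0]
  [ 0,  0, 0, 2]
x^2 - 4*x + 4

The characteristic polynomial is χ_A(x) = (x - 2)^4, so the eigenvalues are known. The minimal polynomial is
  m_A(x) = Π_λ (x − λ)^{k_λ}
where k_λ is the size of the *largest* Jordan block for λ (equivalently, the smallest k with (A − λI)^k v = 0 for every generalised eigenvector v of λ).

  λ = 2: largest Jordan block has size 2, contributing (x − 2)^2

So m_A(x) = (x - 2)^2 = x^2 - 4*x + 4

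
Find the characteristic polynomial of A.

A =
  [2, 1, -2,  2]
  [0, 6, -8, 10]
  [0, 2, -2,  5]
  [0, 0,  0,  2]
x^4 - 8*x^3 + 24*x^2 - 32*x + 16

Expanding det(x·I − A) (e.g. by cofactor expansion or by noting that A is similar to its Jordan form J, which has the same characteristic polynomial as A) gives
  χ_A(x) = x^4 - 8*x^3 + 24*x^2 - 32*x + 16
which factors as (x - 2)^4. The eigenvalues (with algebraic multiplicities) are λ = 2 with multiplicity 4.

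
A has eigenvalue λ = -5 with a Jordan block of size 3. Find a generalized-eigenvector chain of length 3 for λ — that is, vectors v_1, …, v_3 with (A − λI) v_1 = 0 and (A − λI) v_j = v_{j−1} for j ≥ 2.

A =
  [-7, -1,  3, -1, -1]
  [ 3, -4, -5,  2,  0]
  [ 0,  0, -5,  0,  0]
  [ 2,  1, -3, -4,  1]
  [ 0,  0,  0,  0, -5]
A Jordan chain for λ = -5 of length 3:
v_1 = (-1, 1, 0, 1, 0)ᵀ
v_2 = (-2, 3, 0, 2, 0)ᵀ
v_3 = (1, 0, 0, 0, 0)ᵀ

Let N = A − (-5)·I. We want v_3 with N^3 v_3 = 0 but N^2 v_3 ≠ 0; then v_{j-1} := N · v_j for j = 3, …, 2.

Pick v_3 = (1, 0, 0, 0, 0)ᵀ.
Then v_2 = N · v_3 = (-2, 3, 0, 2, 0)ᵀ.
Then v_1 = N · v_2 = (-1, 1, 0, 1, 0)ᵀ.

Sanity check: (A − (-5)·I) v_1 = (0, 0, 0, 0, 0)ᵀ = 0. ✓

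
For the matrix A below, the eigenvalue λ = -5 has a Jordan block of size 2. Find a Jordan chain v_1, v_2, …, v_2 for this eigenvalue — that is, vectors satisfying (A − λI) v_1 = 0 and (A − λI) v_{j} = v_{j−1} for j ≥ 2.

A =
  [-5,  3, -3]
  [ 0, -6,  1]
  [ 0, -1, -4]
A Jordan chain for λ = -5 of length 2:
v_1 = (3, -1, -1)ᵀ
v_2 = (0, 1, 0)ᵀ

Let N = A − (-5)·I. We want v_2 with N^2 v_2 = 0 but N^1 v_2 ≠ 0; then v_{j-1} := N · v_j for j = 2, …, 2.

Pick v_2 = (0, 1, 0)ᵀ.
Then v_1 = N · v_2 = (3, -1, -1)ᵀ.

Sanity check: (A − (-5)·I) v_1 = (0, 0, 0)ᵀ = 0. ✓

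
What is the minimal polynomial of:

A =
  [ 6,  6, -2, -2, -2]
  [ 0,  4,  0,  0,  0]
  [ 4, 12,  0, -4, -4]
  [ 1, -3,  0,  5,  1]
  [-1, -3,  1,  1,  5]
x^3 - 12*x^2 + 48*x - 64

The characteristic polynomial is χ_A(x) = (x - 4)^5, so the eigenvalues are known. The minimal polynomial is
  m_A(x) = Π_λ (x − λ)^{k_λ}
where k_λ is the size of the *largest* Jordan block for λ (equivalently, the smallest k with (A − λI)^k v = 0 for every generalised eigenvector v of λ).

  λ = 4: largest Jordan block has size 3, contributing (x − 4)^3

So m_A(x) = (x - 4)^3 = x^3 - 12*x^2 + 48*x - 64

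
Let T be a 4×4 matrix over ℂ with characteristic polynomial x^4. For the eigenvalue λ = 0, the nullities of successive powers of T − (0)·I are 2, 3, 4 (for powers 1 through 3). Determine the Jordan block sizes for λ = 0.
Block sizes for λ = 0: [3, 1]

From the dimensions of kernels of powers, the number of Jordan blocks of size at least j is d_j − d_{j−1} where d_j = dim ker(N^j) (with d_0 = 0). Computing the differences gives [2, 1, 1].
The number of blocks of size exactly k is (#blocks of size ≥ k) − (#blocks of size ≥ k + 1), so the partition is: 1 block(s) of size 1, 1 block(s) of size 3.
In nonincreasing order the block sizes are [3, 1].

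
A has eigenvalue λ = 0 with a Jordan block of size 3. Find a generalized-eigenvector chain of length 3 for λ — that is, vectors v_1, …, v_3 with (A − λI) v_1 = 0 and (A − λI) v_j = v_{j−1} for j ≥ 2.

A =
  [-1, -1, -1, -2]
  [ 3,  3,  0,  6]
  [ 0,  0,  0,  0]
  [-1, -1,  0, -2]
A Jordan chain for λ = 0 of length 3:
v_1 = (1, -3, 0, 1)ᵀ
v_2 = (-1, 0, 0, 0)ᵀ
v_3 = (0, 0, 1, 0)ᵀ

Let N = A − (0)·I. We want v_3 with N^3 v_3 = 0 but N^2 v_3 ≠ 0; then v_{j-1} := N · v_j for j = 3, …, 2.

Pick v_3 = (0, 0, 1, 0)ᵀ.
Then v_2 = N · v_3 = (-1, 0, 0, 0)ᵀ.
Then v_1 = N · v_2 = (1, -3, 0, 1)ᵀ.

Sanity check: (A − (0)·I) v_1 = (0, 0, 0, 0)ᵀ = 0. ✓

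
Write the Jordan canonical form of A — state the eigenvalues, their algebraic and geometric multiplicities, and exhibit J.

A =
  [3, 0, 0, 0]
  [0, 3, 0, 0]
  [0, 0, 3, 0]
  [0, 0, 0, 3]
J_1(3) ⊕ J_1(3) ⊕ J_1(3) ⊕ J_1(3)

The characteristic polynomial is
  det(x·I − A) = x^4 - 12*x^3 + 54*x^2 - 108*x + 81 = (x - 3)^4

Eigenvalues and multiplicities (the geometric multiplicity of λ is n − rank(A − λI), which equals the number of Jordan blocks for λ):
  λ = 3: algebraic multiplicity = 4, geometric multiplicity = 4

Determining the block sizes for each eigenvalue:
  λ = 3: gm = am = 4, so every block has size 1 → block sizes [1, 1, 1, 1]

Assembling the blocks gives a Jordan form
J =
  [3, 0, 0, 0]
  [0, 3, 0, 0]
  [0, 0, 3, 0]
  [0, 0, 0, 3]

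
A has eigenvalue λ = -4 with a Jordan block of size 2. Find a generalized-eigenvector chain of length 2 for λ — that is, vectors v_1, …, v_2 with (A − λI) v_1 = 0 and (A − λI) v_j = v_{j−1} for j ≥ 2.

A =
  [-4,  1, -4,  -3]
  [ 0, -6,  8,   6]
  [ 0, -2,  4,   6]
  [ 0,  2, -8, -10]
A Jordan chain for λ = -4 of length 2:
v_1 = (1, -2, -2, 2)ᵀ
v_2 = (0, 1, 0, 0)ᵀ

Let N = A − (-4)·I. We want v_2 with N^2 v_2 = 0 but N^1 v_2 ≠ 0; then v_{j-1} := N · v_j for j = 2, …, 2.

Pick v_2 = (0, 1, 0, 0)ᵀ.
Then v_1 = N · v_2 = (1, -2, -2, 2)ᵀ.

Sanity check: (A − (-4)·I) v_1 = (0, 0, 0, 0)ᵀ = 0. ✓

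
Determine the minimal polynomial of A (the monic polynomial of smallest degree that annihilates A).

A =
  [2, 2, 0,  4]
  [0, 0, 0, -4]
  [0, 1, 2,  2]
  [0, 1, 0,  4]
x^2 - 4*x + 4

The characteristic polynomial is χ_A(x) = (x - 2)^4, so the eigenvalues are known. The minimal polynomial is
  m_A(x) = Π_λ (x − λ)^{k_λ}
where k_λ is the size of the *largest* Jordan block for λ (equivalently, the smallest k with (A − λI)^k v = 0 for every generalised eigenvector v of λ).

  λ = 2: largest Jordan block has size 2, contributing (x − 2)^2

So m_A(x) = (x - 2)^2 = x^2 - 4*x + 4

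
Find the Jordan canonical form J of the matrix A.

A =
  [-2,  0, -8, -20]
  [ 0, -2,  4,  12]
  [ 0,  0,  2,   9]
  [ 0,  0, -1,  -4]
J_1(-2) ⊕ J_1(-2) ⊕ J_2(-1)

The characteristic polynomial is
  det(x·I − A) = x^4 + 6*x^3 + 13*x^2 + 12*x + 4 = (x + 1)^2*(x + 2)^2

Eigenvalues and multiplicities (the geometric multiplicity of λ is n − rank(A − λI), which equals the number of Jordan blocks for λ):
  λ = -2: algebraic multiplicity = 2, geometric multiplicity = 2
  λ = -1: algebraic multiplicity = 2, geometric multiplicity = 1

Determining the block sizes for each eigenvalue:
  λ = -2: gm = am = 2, so every block has size 1 → block sizes [1, 1]
  λ = -1: one block (gm = 1), so the single block has size am = 2 → block sizes [2]

Assembling the blocks gives a Jordan form
J =
  [-2,  0,  0,  0]
  [ 0, -2,  0,  0]
  [ 0,  0, -1,  1]
  [ 0,  0,  0, -1]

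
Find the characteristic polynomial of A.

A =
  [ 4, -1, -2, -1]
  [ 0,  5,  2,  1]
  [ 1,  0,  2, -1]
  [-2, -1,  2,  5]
x^4 - 16*x^3 + 96*x^2 - 256*x + 256

Expanding det(x·I − A) (e.g. by cofactor expansion or by noting that A is similar to its Jordan form J, which has the same characteristic polynomial as A) gives
  χ_A(x) = x^4 - 16*x^3 + 96*x^2 - 256*x + 256
which factors as (x - 4)^4. The eigenvalues (with algebraic multiplicities) are λ = 4 with multiplicity 4.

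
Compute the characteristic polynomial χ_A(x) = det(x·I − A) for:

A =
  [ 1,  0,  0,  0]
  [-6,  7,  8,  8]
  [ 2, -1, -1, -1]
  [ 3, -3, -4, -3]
x^4 - 4*x^3 + 6*x^2 - 4*x + 1

Expanding det(x·I − A) (e.g. by cofactor expansion or by noting that A is similar to its Jordan form J, which has the same characteristic polynomial as A) gives
  χ_A(x) = x^4 - 4*x^3 + 6*x^2 - 4*x + 1
which factors as (x - 1)^4. The eigenvalues (with algebraic multiplicities) are λ = 1 with multiplicity 4.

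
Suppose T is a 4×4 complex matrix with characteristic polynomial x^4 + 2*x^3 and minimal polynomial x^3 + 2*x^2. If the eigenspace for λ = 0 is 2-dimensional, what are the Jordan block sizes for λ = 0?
Block sizes for λ = 0: [2, 1]

Step 1 — from the characteristic polynomial, algebraic multiplicity of λ = 0 is 3. From dim ker(T − (0)·I) = 2, there are exactly 2 Jordan blocks for λ = 0.
Step 2 — from the minimal polynomial, the factor (x − 0)^2 tells us the largest block for λ = 0 has size 2.
Step 3 — with total size 3, 2 blocks, and largest block 2, the block sizes (in nonincreasing order) are [2, 1].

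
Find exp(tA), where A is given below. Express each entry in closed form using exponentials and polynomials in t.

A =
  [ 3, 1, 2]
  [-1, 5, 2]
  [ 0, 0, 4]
e^{tA} =
  [-t*exp(4*t) + exp(4*t), t*exp(4*t), 2*t*exp(4*t)]
  [-t*exp(4*t), t*exp(4*t) + exp(4*t), 2*t*exp(4*t)]
  [0, 0, exp(4*t)]

Strategy: write A = P · J · P⁻¹ where J is a Jordan canonical form, so e^{tA} = P · e^{tJ} · P⁻¹, and e^{tJ} can be computed block-by-block.

A has Jordan form
J =
  [4, 1, 0]
  [0, 4, 0]
  [0, 0, 4]
(up to reordering of blocks).

Per-block formulas:
  For a 1×1 block at λ = 4: exp(t · [4]) = [e^(4t)].
  For a 2×2 Jordan block J_2(4): exp(t · J_2(4)) = e^(4t)·(I + t·N), where N is the 2×2 nilpotent shift.

After assembling e^{tJ} and conjugating by P, we get:

e^{tA} =
  [-t*exp(4*t) + exp(4*t), t*exp(4*t), 2*t*exp(4*t)]
  [-t*exp(4*t), t*exp(4*t) + exp(4*t), 2*t*exp(4*t)]
  [0, 0, exp(4*t)]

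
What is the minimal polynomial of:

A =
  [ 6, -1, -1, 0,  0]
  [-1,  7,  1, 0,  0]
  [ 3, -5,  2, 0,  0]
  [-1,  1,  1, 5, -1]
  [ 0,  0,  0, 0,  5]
x^3 - 15*x^2 + 75*x - 125

The characteristic polynomial is χ_A(x) = (x - 5)^5, so the eigenvalues are known. The minimal polynomial is
  m_A(x) = Π_λ (x − λ)^{k_λ}
where k_λ is the size of the *largest* Jordan block for λ (equivalently, the smallest k with (A − λI)^k v = 0 for every generalised eigenvector v of λ).

  λ = 5: largest Jordan block has size 3, contributing (x − 5)^3

So m_A(x) = (x - 5)^3 = x^3 - 15*x^2 + 75*x - 125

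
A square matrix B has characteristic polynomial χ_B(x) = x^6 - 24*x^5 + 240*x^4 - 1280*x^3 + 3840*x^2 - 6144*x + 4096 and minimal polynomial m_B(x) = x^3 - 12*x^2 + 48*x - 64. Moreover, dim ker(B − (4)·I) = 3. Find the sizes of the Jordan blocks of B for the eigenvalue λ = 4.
Block sizes for λ = 4: [3, 2, 1]

Step 1 — from the characteristic polynomial, algebraic multiplicity of λ = 4 is 6. From dim ker(B − (4)·I) = 3, there are exactly 3 Jordan blocks for λ = 4.
Step 2 — from the minimal polynomial, the factor (x − 4)^3 tells us the largest block for λ = 4 has size 3.
Step 3 — with total size 6, 3 blocks, and largest block 3, the block sizes (in nonincreasing order) are [3, 2, 1].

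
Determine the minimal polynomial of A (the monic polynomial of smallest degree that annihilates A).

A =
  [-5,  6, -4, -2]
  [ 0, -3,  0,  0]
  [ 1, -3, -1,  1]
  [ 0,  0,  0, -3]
x^2 + 6*x + 9

The characteristic polynomial is χ_A(x) = (x + 3)^4, so the eigenvalues are known. The minimal polynomial is
  m_A(x) = Π_λ (x − λ)^{k_λ}
where k_λ is the size of the *largest* Jordan block for λ (equivalently, the smallest k with (A − λI)^k v = 0 for every generalised eigenvector v of λ).

  λ = -3: largest Jordan block has size 2, contributing (x + 3)^2

So m_A(x) = (x + 3)^2 = x^2 + 6*x + 9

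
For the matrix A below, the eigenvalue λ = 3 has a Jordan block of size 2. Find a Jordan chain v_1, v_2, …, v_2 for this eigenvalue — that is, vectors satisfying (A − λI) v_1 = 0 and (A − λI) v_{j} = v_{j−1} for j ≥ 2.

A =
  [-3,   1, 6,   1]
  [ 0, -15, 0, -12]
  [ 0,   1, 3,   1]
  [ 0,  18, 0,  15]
A Jordan chain for λ = 3 of length 2:
v_1 = (-1, 0, -1, 0)ᵀ
v_2 = (0, 2, 0, -3)ᵀ

Let N = A − (3)·I. We want v_2 with N^2 v_2 = 0 but N^1 v_2 ≠ 0; then v_{j-1} := N · v_j for j = 2, …, 2.

Pick v_2 = (0, 2, 0, -3)ᵀ.
Then v_1 = N · v_2 = (-1, 0, -1, 0)ᵀ.

Sanity check: (A − (3)·I) v_1 = (0, 0, 0, 0)ᵀ = 0. ✓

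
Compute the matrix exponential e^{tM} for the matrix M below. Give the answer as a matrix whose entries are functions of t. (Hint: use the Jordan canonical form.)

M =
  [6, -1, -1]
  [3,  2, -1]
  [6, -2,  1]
e^{tM} =
  [3*t*exp(3*t) + exp(3*t), -t*exp(3*t), -t*exp(3*t)]
  [3*t*exp(3*t), -t*exp(3*t) + exp(3*t), -t*exp(3*t)]
  [6*t*exp(3*t), -2*t*exp(3*t), -2*t*exp(3*t) + exp(3*t)]

Strategy: write M = P · J · P⁻¹ where J is a Jordan canonical form, so e^{tM} = P · e^{tJ} · P⁻¹, and e^{tJ} can be computed block-by-block.

M has Jordan form
J =
  [3, 1, 0]
  [0, 3, 0]
  [0, 0, 3]
(up to reordering of blocks).

Per-block formulas:
  For a 2×2 Jordan block J_2(3): exp(t · J_2(3)) = e^(3t)·(I + t·N), where N is the 2×2 nilpotent shift.
  For a 1×1 block at λ = 3: exp(t · [3]) = [e^(3t)].

After assembling e^{tJ} and conjugating by P, we get:

e^{tM} =
  [3*t*exp(3*t) + exp(3*t), -t*exp(3*t), -t*exp(3*t)]
  [3*t*exp(3*t), -t*exp(3*t) + exp(3*t), -t*exp(3*t)]
  [6*t*exp(3*t), -2*t*exp(3*t), -2*t*exp(3*t) + exp(3*t)]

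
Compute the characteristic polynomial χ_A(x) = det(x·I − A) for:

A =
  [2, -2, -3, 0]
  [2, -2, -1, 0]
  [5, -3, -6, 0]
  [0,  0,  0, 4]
x^4 + 2*x^3 - 12*x^2 - 40*x - 32

Expanding det(x·I − A) (e.g. by cofactor expansion or by noting that A is similar to its Jordan form J, which has the same characteristic polynomial as A) gives
  χ_A(x) = x^4 + 2*x^3 - 12*x^2 - 40*x - 32
which factors as (x - 4)*(x + 2)^3. The eigenvalues (with algebraic multiplicities) are λ = -2 with multiplicity 3, λ = 4 with multiplicity 1.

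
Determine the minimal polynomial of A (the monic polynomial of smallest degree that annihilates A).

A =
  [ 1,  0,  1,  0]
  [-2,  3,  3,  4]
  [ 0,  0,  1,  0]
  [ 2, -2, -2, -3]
x^3 - x^2 - x + 1

The characteristic polynomial is χ_A(x) = (x - 1)^3*(x + 1), so the eigenvalues are known. The minimal polynomial is
  m_A(x) = Π_λ (x − λ)^{k_λ}
where k_λ is the size of the *largest* Jordan block for λ (equivalently, the smallest k with (A − λI)^k v = 0 for every generalised eigenvector v of λ).

  λ = -1: largest Jordan block has size 1, contributing (x + 1)
  λ = 1: largest Jordan block has size 2, contributing (x − 1)^2

So m_A(x) = (x - 1)^2*(x + 1) = x^3 - x^2 - x + 1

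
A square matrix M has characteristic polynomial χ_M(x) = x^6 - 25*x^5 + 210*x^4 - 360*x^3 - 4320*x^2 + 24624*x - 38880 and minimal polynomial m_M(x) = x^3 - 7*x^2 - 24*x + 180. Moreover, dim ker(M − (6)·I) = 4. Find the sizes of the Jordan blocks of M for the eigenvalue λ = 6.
Block sizes for λ = 6: [2, 1, 1, 1]

Step 1 — from the characteristic polynomial, algebraic multiplicity of λ = 6 is 5. From dim ker(M − (6)·I) = 4, there are exactly 4 Jordan blocks for λ = 6.
Step 2 — from the minimal polynomial, the factor (x − 6)^2 tells us the largest block for λ = 6 has size 2.
Step 3 — with total size 5, 4 blocks, and largest block 2, the block sizes (in nonincreasing order) are [2, 1, 1, 1].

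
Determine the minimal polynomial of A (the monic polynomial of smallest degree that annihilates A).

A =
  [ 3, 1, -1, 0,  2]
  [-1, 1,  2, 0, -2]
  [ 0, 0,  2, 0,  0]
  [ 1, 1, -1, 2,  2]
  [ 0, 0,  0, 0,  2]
x^3 - 6*x^2 + 12*x - 8

The characteristic polynomial is χ_A(x) = (x - 2)^5, so the eigenvalues are known. The minimal polynomial is
  m_A(x) = Π_λ (x − λ)^{k_λ}
where k_λ is the size of the *largest* Jordan block for λ (equivalently, the smallest k with (A − λI)^k v = 0 for every generalised eigenvector v of λ).

  λ = 2: largest Jordan block has size 3, contributing (x − 2)^3

So m_A(x) = (x - 2)^3 = x^3 - 6*x^2 + 12*x - 8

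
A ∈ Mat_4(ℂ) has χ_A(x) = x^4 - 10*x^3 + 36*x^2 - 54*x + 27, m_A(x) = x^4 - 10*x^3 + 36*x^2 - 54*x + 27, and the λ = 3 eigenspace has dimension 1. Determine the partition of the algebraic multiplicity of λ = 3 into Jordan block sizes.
Block sizes for λ = 3: [3]

Step 1 — from the characteristic polynomial, algebraic multiplicity of λ = 3 is 3. From dim ker(A − (3)·I) = 1, there are exactly 1 Jordan blocks for λ = 3.
Step 2 — from the minimal polynomial, the factor (x − 3)^3 tells us the largest block for λ = 3 has size 3.
Step 3 — with total size 3, 1 blocks, and largest block 3, the block sizes (in nonincreasing order) are [3].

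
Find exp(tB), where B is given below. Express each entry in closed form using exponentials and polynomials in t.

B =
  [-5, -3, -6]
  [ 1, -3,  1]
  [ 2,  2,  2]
e^{tB} =
  [-3*t^2*exp(-2*t) - 3*t*exp(-2*t) + exp(-2*t), -3*t*exp(-2*t), -9*t^2*exp(-2*t)/2 - 6*t*exp(-2*t)]
  [-t^2*exp(-2*t) + t*exp(-2*t), -t*exp(-2*t) + exp(-2*t), -3*t^2*exp(-2*t)/2 + t*exp(-2*t)]
  [2*t^2*exp(-2*t) + 2*t*exp(-2*t), 2*t*exp(-2*t), 3*t^2*exp(-2*t) + 4*t*exp(-2*t) + exp(-2*t)]

Strategy: write B = P · J · P⁻¹ where J is a Jordan canonical form, so e^{tB} = P · e^{tJ} · P⁻¹, and e^{tJ} can be computed block-by-block.

B has Jordan form
J =
  [-2,  1,  0]
  [ 0, -2,  1]
  [ 0,  0, -2]
(up to reordering of blocks).

Per-block formulas:
  For a 3×3 Jordan block J_3(-2): exp(t · J_3(-2)) = e^(-2t)·(I + t·N + (t^2/2)·N^2), where N is the 3×3 nilpotent shift.

After assembling e^{tJ} and conjugating by P, we get:

e^{tB} =
  [-3*t^2*exp(-2*t) - 3*t*exp(-2*t) + exp(-2*t), -3*t*exp(-2*t), -9*t^2*exp(-2*t)/2 - 6*t*exp(-2*t)]
  [-t^2*exp(-2*t) + t*exp(-2*t), -t*exp(-2*t) + exp(-2*t), -3*t^2*exp(-2*t)/2 + t*exp(-2*t)]
  [2*t^2*exp(-2*t) + 2*t*exp(-2*t), 2*t*exp(-2*t), 3*t^2*exp(-2*t) + 4*t*exp(-2*t) + exp(-2*t)]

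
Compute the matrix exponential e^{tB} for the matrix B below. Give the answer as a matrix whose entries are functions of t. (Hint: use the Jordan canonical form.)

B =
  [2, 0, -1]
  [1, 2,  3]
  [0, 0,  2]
e^{tB} =
  [exp(2*t), 0, -t*exp(2*t)]
  [t*exp(2*t), exp(2*t), -t^2*exp(2*t)/2 + 3*t*exp(2*t)]
  [0, 0, exp(2*t)]

Strategy: write B = P · J · P⁻¹ where J is a Jordan canonical form, so e^{tB} = P · e^{tJ} · P⁻¹, and e^{tJ} can be computed block-by-block.

B has Jordan form
J =
  [2, 1, 0]
  [0, 2, 1]
  [0, 0, 2]
(up to reordering of blocks).

Per-block formulas:
  For a 3×3 Jordan block J_3(2): exp(t · J_3(2)) = e^(2t)·(I + t·N + (t^2/2)·N^2), where N is the 3×3 nilpotent shift.

After assembling e^{tJ} and conjugating by P, we get:

e^{tB} =
  [exp(2*t), 0, -t*exp(2*t)]
  [t*exp(2*t), exp(2*t), -t^2*exp(2*t)/2 + 3*t*exp(2*t)]
  [0, 0, exp(2*t)]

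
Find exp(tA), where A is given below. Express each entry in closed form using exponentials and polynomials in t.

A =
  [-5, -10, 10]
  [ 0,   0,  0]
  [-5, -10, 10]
e^{tA} =
  [2 - exp(5*t), 2 - 2*exp(5*t), 2*exp(5*t) - 2]
  [0, 1, 0]
  [1 - exp(5*t), 2 - 2*exp(5*t), 2*exp(5*t) - 1]

Strategy: write A = P · J · P⁻¹ where J is a Jordan canonical form, so e^{tA} = P · e^{tJ} · P⁻¹, and e^{tJ} can be computed block-by-block.

A has Jordan form
J =
  [0, 0, 0]
  [0, 0, 0]
  [0, 0, 5]
(up to reordering of blocks).

Per-block formulas:
  For a 1×1 block at λ = 5: exp(t · [5]) = [e^(5t)].
  For a 1×1 block at λ = 0: exp(t · [0]) = [e^(0t)].

After assembling e^{tJ} and conjugating by P, we get:

e^{tA} =
  [2 - exp(5*t), 2 - 2*exp(5*t), 2*exp(5*t) - 2]
  [0, 1, 0]
  [1 - exp(5*t), 2 - 2*exp(5*t), 2*exp(5*t) - 1]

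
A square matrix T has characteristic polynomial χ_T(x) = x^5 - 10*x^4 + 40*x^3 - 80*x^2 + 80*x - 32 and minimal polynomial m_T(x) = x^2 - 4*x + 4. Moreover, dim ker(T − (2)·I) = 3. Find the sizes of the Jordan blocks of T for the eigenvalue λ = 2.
Block sizes for λ = 2: [2, 2, 1]

Step 1 — from the characteristic polynomial, algebraic multiplicity of λ = 2 is 5. From dim ker(T − (2)·I) = 3, there are exactly 3 Jordan blocks for λ = 2.
Step 2 — from the minimal polynomial, the factor (x − 2)^2 tells us the largest block for λ = 2 has size 2.
Step 3 — with total size 5, 3 blocks, and largest block 2, the block sizes (in nonincreasing order) are [2, 2, 1].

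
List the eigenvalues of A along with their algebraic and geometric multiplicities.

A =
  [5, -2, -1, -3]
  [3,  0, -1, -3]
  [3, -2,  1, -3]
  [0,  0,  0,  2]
λ = 2: alg = 4, geom = 3

Step 1 — factor the characteristic polynomial to read off the algebraic multiplicities:
  χ_A(x) = (x - 2)^4

Step 2 — compute geometric multiplicities via the rank-nullity identity g(λ) = n − rank(A − λI):
  rank(A − (2)·I) = 1, so dim ker(A − (2)·I) = n − 1 = 3

Summary:
  λ = 2: algebraic multiplicity = 4, geometric multiplicity = 3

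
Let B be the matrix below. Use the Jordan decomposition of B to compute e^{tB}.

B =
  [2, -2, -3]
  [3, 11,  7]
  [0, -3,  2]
e^{tB} =
  [3*t^2*exp(5*t)/2 - 3*t*exp(5*t) + exp(5*t), 3*t^2*exp(5*t)/2 - 2*t*exp(5*t), 2*t^2*exp(5*t) - 3*t*exp(5*t)]
  [9*t^2*exp(5*t)/2 + 3*t*exp(5*t), 9*t^2*exp(5*t)/2 + 6*t*exp(5*t) + exp(5*t), 6*t^2*exp(5*t) + 7*t*exp(5*t)]
  [-9*t^2*exp(5*t)/2, -9*t^2*exp(5*t)/2 - 3*t*exp(5*t), -6*t^2*exp(5*t) - 3*t*exp(5*t) + exp(5*t)]

Strategy: write B = P · J · P⁻¹ where J is a Jordan canonical form, so e^{tB} = P · e^{tJ} · P⁻¹, and e^{tJ} can be computed block-by-block.

B has Jordan form
J =
  [5, 1, 0]
  [0, 5, 1]
  [0, 0, 5]
(up to reordering of blocks).

Per-block formulas:
  For a 3×3 Jordan block J_3(5): exp(t · J_3(5)) = e^(5t)·(I + t·N + (t^2/2)·N^2), where N is the 3×3 nilpotent shift.

After assembling e^{tJ} and conjugating by P, we get:

e^{tB} =
  [3*t^2*exp(5*t)/2 - 3*t*exp(5*t) + exp(5*t), 3*t^2*exp(5*t)/2 - 2*t*exp(5*t), 2*t^2*exp(5*t) - 3*t*exp(5*t)]
  [9*t^2*exp(5*t)/2 + 3*t*exp(5*t), 9*t^2*exp(5*t)/2 + 6*t*exp(5*t) + exp(5*t), 6*t^2*exp(5*t) + 7*t*exp(5*t)]
  [-9*t^2*exp(5*t)/2, -9*t^2*exp(5*t)/2 - 3*t*exp(5*t), -6*t^2*exp(5*t) - 3*t*exp(5*t) + exp(5*t)]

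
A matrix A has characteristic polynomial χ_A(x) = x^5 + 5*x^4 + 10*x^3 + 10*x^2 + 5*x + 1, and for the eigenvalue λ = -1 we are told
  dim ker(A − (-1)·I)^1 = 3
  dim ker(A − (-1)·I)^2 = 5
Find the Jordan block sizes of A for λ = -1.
Block sizes for λ = -1: [2, 2, 1]

From the dimensions of kernels of powers, the number of Jordan blocks of size at least j is d_j − d_{j−1} where d_j = dim ker(N^j) (with d_0 = 0). Computing the differences gives [3, 2].
The number of blocks of size exactly k is (#blocks of size ≥ k) − (#blocks of size ≥ k + 1), so the partition is: 1 block(s) of size 1, 2 block(s) of size 2.
In nonincreasing order the block sizes are [2, 2, 1].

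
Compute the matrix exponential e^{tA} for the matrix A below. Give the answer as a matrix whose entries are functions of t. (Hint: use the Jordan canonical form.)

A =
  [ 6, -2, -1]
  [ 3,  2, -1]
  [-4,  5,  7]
e^{tA} =
  [-t^2*exp(5*t)/2 + t*exp(5*t) + exp(5*t), -t^2*exp(5*t)/2 - 2*t*exp(5*t), -t^2*exp(5*t)/2 - t*exp(5*t)]
  [-t^2*exp(5*t) + 3*t*exp(5*t), -t^2*exp(5*t) - 3*t*exp(5*t) + exp(5*t), -t^2*exp(5*t) - t*exp(5*t)]
  [3*t^2*exp(5*t)/2 - 4*t*exp(5*t), 3*t^2*exp(5*t)/2 + 5*t*exp(5*t), 3*t^2*exp(5*t)/2 + 2*t*exp(5*t) + exp(5*t)]

Strategy: write A = P · J · P⁻¹ where J is a Jordan canonical form, so e^{tA} = P · e^{tJ} · P⁻¹, and e^{tJ} can be computed block-by-block.

A has Jordan form
J =
  [5, 1, 0]
  [0, 5, 1]
  [0, 0, 5]
(up to reordering of blocks).

Per-block formulas:
  For a 3×3 Jordan block J_3(5): exp(t · J_3(5)) = e^(5t)·(I + t·N + (t^2/2)·N^2), where N is the 3×3 nilpotent shift.

After assembling e^{tJ} and conjugating by P, we get:

e^{tA} =
  [-t^2*exp(5*t)/2 + t*exp(5*t) + exp(5*t), -t^2*exp(5*t)/2 - 2*t*exp(5*t), -t^2*exp(5*t)/2 - t*exp(5*t)]
  [-t^2*exp(5*t) + 3*t*exp(5*t), -t^2*exp(5*t) - 3*t*exp(5*t) + exp(5*t), -t^2*exp(5*t) - t*exp(5*t)]
  [3*t^2*exp(5*t)/2 - 4*t*exp(5*t), 3*t^2*exp(5*t)/2 + 5*t*exp(5*t), 3*t^2*exp(5*t)/2 + 2*t*exp(5*t) + exp(5*t)]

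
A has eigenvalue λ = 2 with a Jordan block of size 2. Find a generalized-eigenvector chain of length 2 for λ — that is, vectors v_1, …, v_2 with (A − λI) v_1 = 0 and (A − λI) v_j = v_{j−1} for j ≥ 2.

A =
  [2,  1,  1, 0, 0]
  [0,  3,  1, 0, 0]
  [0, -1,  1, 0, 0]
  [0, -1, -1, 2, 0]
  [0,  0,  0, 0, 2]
A Jordan chain for λ = 2 of length 2:
v_1 = (1, 1, -1, -1, 0)ᵀ
v_2 = (0, 1, 0, 0, 0)ᵀ

Let N = A − (2)·I. We want v_2 with N^2 v_2 = 0 but N^1 v_2 ≠ 0; then v_{j-1} := N · v_j for j = 2, …, 2.

Pick v_2 = (0, 1, 0, 0, 0)ᵀ.
Then v_1 = N · v_2 = (1, 1, -1, -1, 0)ᵀ.

Sanity check: (A − (2)·I) v_1 = (0, 0, 0, 0, 0)ᵀ = 0. ✓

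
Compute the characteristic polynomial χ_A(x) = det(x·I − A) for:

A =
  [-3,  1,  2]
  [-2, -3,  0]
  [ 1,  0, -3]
x^3 + 9*x^2 + 27*x + 27

Expanding det(x·I − A) (e.g. by cofactor expansion or by noting that A is similar to its Jordan form J, which has the same characteristic polynomial as A) gives
  χ_A(x) = x^3 + 9*x^2 + 27*x + 27
which factors as (x + 3)^3. The eigenvalues (with algebraic multiplicities) are λ = -3 with multiplicity 3.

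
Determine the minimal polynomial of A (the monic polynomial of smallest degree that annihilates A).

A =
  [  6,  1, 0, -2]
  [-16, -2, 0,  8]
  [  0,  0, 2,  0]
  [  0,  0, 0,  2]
x^2 - 4*x + 4

The characteristic polynomial is χ_A(x) = (x - 2)^4, so the eigenvalues are known. The minimal polynomial is
  m_A(x) = Π_λ (x − λ)^{k_λ}
where k_λ is the size of the *largest* Jordan block for λ (equivalently, the smallest k with (A − λI)^k v = 0 for every generalised eigenvector v of λ).

  λ = 2: largest Jordan block has size 2, contributing (x − 2)^2

So m_A(x) = (x - 2)^2 = x^2 - 4*x + 4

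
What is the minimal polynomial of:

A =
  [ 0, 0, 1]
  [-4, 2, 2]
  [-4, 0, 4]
x^2 - 4*x + 4

The characteristic polynomial is χ_A(x) = (x - 2)^3, so the eigenvalues are known. The minimal polynomial is
  m_A(x) = Π_λ (x − λ)^{k_λ}
where k_λ is the size of the *largest* Jordan block for λ (equivalently, the smallest k with (A − λI)^k v = 0 for every generalised eigenvector v of λ).

  λ = 2: largest Jordan block has size 2, contributing (x − 2)^2

So m_A(x) = (x - 2)^2 = x^2 - 4*x + 4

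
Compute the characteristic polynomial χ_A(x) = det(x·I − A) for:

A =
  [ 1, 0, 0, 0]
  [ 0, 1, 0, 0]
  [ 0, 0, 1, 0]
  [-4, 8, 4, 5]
x^4 - 8*x^3 + 18*x^2 - 16*x + 5

Expanding det(x·I − A) (e.g. by cofactor expansion or by noting that A is similar to its Jordan form J, which has the same characteristic polynomial as A) gives
  χ_A(x) = x^4 - 8*x^3 + 18*x^2 - 16*x + 5
which factors as (x - 5)*(x - 1)^3. The eigenvalues (with algebraic multiplicities) are λ = 1 with multiplicity 3, λ = 5 with multiplicity 1.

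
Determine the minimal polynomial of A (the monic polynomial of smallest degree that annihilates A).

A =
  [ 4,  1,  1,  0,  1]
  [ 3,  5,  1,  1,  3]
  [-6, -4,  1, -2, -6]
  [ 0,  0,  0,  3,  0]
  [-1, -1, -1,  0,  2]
x^3 - 9*x^2 + 27*x - 27

The characteristic polynomial is χ_A(x) = (x - 3)^5, so the eigenvalues are known. The minimal polynomial is
  m_A(x) = Π_λ (x − λ)^{k_λ}
where k_λ is the size of the *largest* Jordan block for λ (equivalently, the smallest k with (A − λI)^k v = 0 for every generalised eigenvector v of λ).

  λ = 3: largest Jordan block has size 3, contributing (x − 3)^3

So m_A(x) = (x - 3)^3 = x^3 - 9*x^2 + 27*x - 27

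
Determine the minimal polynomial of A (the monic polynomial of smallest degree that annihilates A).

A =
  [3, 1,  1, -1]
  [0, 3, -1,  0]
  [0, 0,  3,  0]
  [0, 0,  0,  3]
x^3 - 9*x^2 + 27*x - 27

The characteristic polynomial is χ_A(x) = (x - 3)^4, so the eigenvalues are known. The minimal polynomial is
  m_A(x) = Π_λ (x − λ)^{k_λ}
where k_λ is the size of the *largest* Jordan block for λ (equivalently, the smallest k with (A − λI)^k v = 0 for every generalised eigenvector v of λ).

  λ = 3: largest Jordan block has size 3, contributing (x − 3)^3

So m_A(x) = (x - 3)^3 = x^3 - 9*x^2 + 27*x - 27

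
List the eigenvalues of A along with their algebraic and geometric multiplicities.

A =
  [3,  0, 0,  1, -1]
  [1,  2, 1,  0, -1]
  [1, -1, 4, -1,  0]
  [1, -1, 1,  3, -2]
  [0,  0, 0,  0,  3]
λ = 3: alg = 5, geom = 2

Step 1 — factor the characteristic polynomial to read off the algebraic multiplicities:
  χ_A(x) = (x - 3)^5

Step 2 — compute geometric multiplicities via the rank-nullity identity g(λ) = n − rank(A − λI):
  rank(A − (3)·I) = 3, so dim ker(A − (3)·I) = n − 3 = 2

Summary:
  λ = 3: algebraic multiplicity = 5, geometric multiplicity = 2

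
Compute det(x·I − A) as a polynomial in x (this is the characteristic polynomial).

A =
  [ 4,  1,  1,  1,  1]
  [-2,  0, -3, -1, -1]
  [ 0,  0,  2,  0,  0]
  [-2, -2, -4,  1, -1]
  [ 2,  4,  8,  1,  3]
x^5 - 10*x^4 + 40*x^3 - 80*x^2 + 80*x - 32

Expanding det(x·I − A) (e.g. by cofactor expansion or by noting that A is similar to its Jordan form J, which has the same characteristic polynomial as A) gives
  χ_A(x) = x^5 - 10*x^4 + 40*x^3 - 80*x^2 + 80*x - 32
which factors as (x - 2)^5. The eigenvalues (with algebraic multiplicities) are λ = 2 with multiplicity 5.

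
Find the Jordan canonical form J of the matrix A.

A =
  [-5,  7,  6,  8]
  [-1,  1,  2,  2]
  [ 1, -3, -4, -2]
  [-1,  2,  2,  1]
J_2(-2) ⊕ J_1(-2) ⊕ J_1(-1)

The characteristic polynomial is
  det(x·I − A) = x^4 + 7*x^3 + 18*x^2 + 20*x + 8 = (x + 1)*(x + 2)^3

Eigenvalues and multiplicities (the geometric multiplicity of λ is n − rank(A − λI), which equals the number of Jordan blocks for λ):
  λ = -2: algebraic multiplicity = 3, geometric multiplicity = 2
  λ = -1: algebraic multiplicity = 1, geometric multiplicity = 1

Determining the block sizes for each eigenvalue:
  λ = -2: 2 blocks summing to 3 forces exactly one block of size 2 and the rest size 1 → block sizes [2, 1]
  λ = -1: one block (gm = 1), so the single block has size am = 1 → block sizes [1]

Assembling the blocks gives a Jordan form
J =
  [-2,  1,  0,  0]
  [ 0, -2,  0,  0]
  [ 0,  0, -2,  0]
  [ 0,  0,  0, -1]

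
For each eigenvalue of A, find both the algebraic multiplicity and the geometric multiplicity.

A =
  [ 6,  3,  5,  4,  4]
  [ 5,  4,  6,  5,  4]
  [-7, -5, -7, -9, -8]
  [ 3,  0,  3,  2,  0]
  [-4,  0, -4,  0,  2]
λ = 1: alg = 3, geom = 1; λ = 2: alg = 2, geom = 2

Step 1 — factor the characteristic polynomial to read off the algebraic multiplicities:
  χ_A(x) = (x - 2)^2*(x - 1)^3

Step 2 — compute geometric multiplicities via the rank-nullity identity g(λ) = n − rank(A − λI):
  rank(A − (1)·I) = 4, so dim ker(A − (1)·I) = n − 4 = 1
  rank(A − (2)·I) = 3, so dim ker(A − (2)·I) = n − 3 = 2

Summary:
  λ = 1: algebraic multiplicity = 3, geometric multiplicity = 1
  λ = 2: algebraic multiplicity = 2, geometric multiplicity = 2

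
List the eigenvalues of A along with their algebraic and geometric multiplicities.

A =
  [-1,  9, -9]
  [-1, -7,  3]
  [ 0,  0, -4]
λ = -4: alg = 3, geom = 2

Step 1 — factor the characteristic polynomial to read off the algebraic multiplicities:
  χ_A(x) = (x + 4)^3

Step 2 — compute geometric multiplicities via the rank-nullity identity g(λ) = n − rank(A − λI):
  rank(A − (-4)·I) = 1, so dim ker(A − (-4)·I) = n − 1 = 2

Summary:
  λ = -4: algebraic multiplicity = 3, geometric multiplicity = 2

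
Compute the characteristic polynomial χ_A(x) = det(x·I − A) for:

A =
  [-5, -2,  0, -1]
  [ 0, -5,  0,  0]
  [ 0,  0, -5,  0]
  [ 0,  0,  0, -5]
x^4 + 20*x^3 + 150*x^2 + 500*x + 625

Expanding det(x·I − A) (e.g. by cofactor expansion or by noting that A is similar to its Jordan form J, which has the same characteristic polynomial as A) gives
  χ_A(x) = x^4 + 20*x^3 + 150*x^2 + 500*x + 625
which factors as (x + 5)^4. The eigenvalues (with algebraic multiplicities) are λ = -5 with multiplicity 4.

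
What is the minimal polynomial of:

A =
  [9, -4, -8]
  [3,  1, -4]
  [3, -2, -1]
x^2 - 6*x + 9

The characteristic polynomial is χ_A(x) = (x - 3)^3, so the eigenvalues are known. The minimal polynomial is
  m_A(x) = Π_λ (x − λ)^{k_λ}
where k_λ is the size of the *largest* Jordan block for λ (equivalently, the smallest k with (A − λI)^k v = 0 for every generalised eigenvector v of λ).

  λ = 3: largest Jordan block has size 2, contributing (x − 3)^2

So m_A(x) = (x - 3)^2 = x^2 - 6*x + 9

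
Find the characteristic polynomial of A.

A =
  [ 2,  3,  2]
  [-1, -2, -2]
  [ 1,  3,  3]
x^3 - 3*x^2 + 3*x - 1

Expanding det(x·I − A) (e.g. by cofactor expansion or by noting that A is similar to its Jordan form J, which has the same characteristic polynomial as A) gives
  χ_A(x) = x^3 - 3*x^2 + 3*x - 1
which factors as (x - 1)^3. The eigenvalues (with algebraic multiplicities) are λ = 1 with multiplicity 3.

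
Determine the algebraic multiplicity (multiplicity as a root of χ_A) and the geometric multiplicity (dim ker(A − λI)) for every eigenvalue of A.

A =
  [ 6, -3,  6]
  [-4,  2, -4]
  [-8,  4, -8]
λ = 0: alg = 3, geom = 2

Step 1 — factor the characteristic polynomial to read off the algebraic multiplicities:
  χ_A(x) = x^3

Step 2 — compute geometric multiplicities via the rank-nullity identity g(λ) = n − rank(A − λI):
  rank(A − (0)·I) = 1, so dim ker(A − (0)·I) = n − 1 = 2

Summary:
  λ = 0: algebraic multiplicity = 3, geometric multiplicity = 2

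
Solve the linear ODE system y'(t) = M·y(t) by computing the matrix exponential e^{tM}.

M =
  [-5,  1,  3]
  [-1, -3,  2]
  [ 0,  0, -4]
e^{tM} =
  [-t*exp(-4*t) + exp(-4*t), t*exp(-4*t), -t^2*exp(-4*t)/2 + 3*t*exp(-4*t)]
  [-t*exp(-4*t), t*exp(-4*t) + exp(-4*t), -t^2*exp(-4*t)/2 + 2*t*exp(-4*t)]
  [0, 0, exp(-4*t)]

Strategy: write M = P · J · P⁻¹ where J is a Jordan canonical form, so e^{tM} = P · e^{tJ} · P⁻¹, and e^{tJ} can be computed block-by-block.

M has Jordan form
J =
  [-4,  1,  0]
  [ 0, -4,  1]
  [ 0,  0, -4]
(up to reordering of blocks).

Per-block formulas:
  For a 3×3 Jordan block J_3(-4): exp(t · J_3(-4)) = e^(-4t)·(I + t·N + (t^2/2)·N^2), where N is the 3×3 nilpotent shift.

After assembling e^{tJ} and conjugating by P, we get:

e^{tM} =
  [-t*exp(-4*t) + exp(-4*t), t*exp(-4*t), -t^2*exp(-4*t)/2 + 3*t*exp(-4*t)]
  [-t*exp(-4*t), t*exp(-4*t) + exp(-4*t), -t^2*exp(-4*t)/2 + 2*t*exp(-4*t)]
  [0, 0, exp(-4*t)]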